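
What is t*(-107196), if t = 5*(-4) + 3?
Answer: 1822332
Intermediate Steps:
t = -17 (t = -20 + 3 = -17)
t*(-107196) = -17*(-107196) = 1822332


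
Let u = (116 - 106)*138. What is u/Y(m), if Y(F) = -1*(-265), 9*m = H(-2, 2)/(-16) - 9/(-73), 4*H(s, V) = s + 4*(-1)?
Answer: 276/53 ≈ 5.2076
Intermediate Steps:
H(s, V) = -1 + s/4 (H(s, V) = (s + 4*(-1))/4 = (s - 4)/4 = (-4 + s)/4 = -1 + s/4)
m = 169/7008 (m = ((-1 + (1/4)*(-2))/(-16) - 9/(-73))/9 = ((-1 - 1/2)*(-1/16) - 9*(-1/73))/9 = (-3/2*(-1/16) + 9/73)/9 = (3/32 + 9/73)/9 = (1/9)*(507/2336) = 169/7008 ≈ 0.024115)
Y(F) = 265
u = 1380 (u = 10*138 = 1380)
u/Y(m) = 1380/265 = 1380*(1/265) = 276/53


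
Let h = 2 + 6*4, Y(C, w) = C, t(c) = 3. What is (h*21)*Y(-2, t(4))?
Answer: -1092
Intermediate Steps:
h = 26 (h = 2 + 24 = 26)
(h*21)*Y(-2, t(4)) = (26*21)*(-2) = 546*(-2) = -1092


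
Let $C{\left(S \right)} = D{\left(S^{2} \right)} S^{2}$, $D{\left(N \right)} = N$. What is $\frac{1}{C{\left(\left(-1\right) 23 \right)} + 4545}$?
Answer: $\frac{1}{284386} \approx 3.5163 \cdot 10^{-6}$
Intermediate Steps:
$C{\left(S \right)} = S^{4}$ ($C{\left(S \right)} = S^{2} S^{2} = S^{4}$)
$\frac{1}{C{\left(\left(-1\right) 23 \right)} + 4545} = \frac{1}{\left(\left(-1\right) 23\right)^{4} + 4545} = \frac{1}{\left(-23\right)^{4} + 4545} = \frac{1}{279841 + 4545} = \frac{1}{284386}$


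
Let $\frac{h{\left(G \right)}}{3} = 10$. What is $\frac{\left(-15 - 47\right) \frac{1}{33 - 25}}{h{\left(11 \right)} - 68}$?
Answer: $\frac{31}{152} \approx 0.20395$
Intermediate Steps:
$h{\left(G \right)} = 30$ ($h{\left(G \right)} = 3 \cdot 10 = 30$)
$\frac{\left(-15 - 47\right) \frac{1}{33 - 25}}{h{\left(11 \right)} - 68} = \frac{\left(-15 - 47\right) \frac{1}{33 - 25}}{30 - 68} = \frac{\left(-62\right) \frac{1}{8}}{-38} = - \frac{\left(-62\right) \frac{1}{8}}{38} = \left(- \frac{1}{38}\right) \left(- \frac{31}{4}\right) = \frac{31}{152}$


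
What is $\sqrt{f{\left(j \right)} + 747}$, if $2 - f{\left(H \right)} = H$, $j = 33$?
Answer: $2 \sqrt{179} \approx 26.758$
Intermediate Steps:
$f{\left(H \right)} = 2 - H$
$\sqrt{f{\left(j \right)} + 747} = \sqrt{\left(2 - 33\right) + 747} = \sqrt{-31 + 747} = \sqrt{716} = 2 \sqrt{179}$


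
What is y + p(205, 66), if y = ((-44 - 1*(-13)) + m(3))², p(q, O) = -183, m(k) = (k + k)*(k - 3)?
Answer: 778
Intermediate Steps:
m(k) = 2*k*(-3 + k) (m(k) = (2*k)*(-3 + k) = 2*k*(-3 + k))
y = 961 (y = ((-44 - 1*(-13)) + 2*3*(-3 + 3))² = ((-44 + 13) + 2*3*0)² = (-31 + 0)² = (-31)² = 961)
y + p(205, 66) = 961 - 183 = 778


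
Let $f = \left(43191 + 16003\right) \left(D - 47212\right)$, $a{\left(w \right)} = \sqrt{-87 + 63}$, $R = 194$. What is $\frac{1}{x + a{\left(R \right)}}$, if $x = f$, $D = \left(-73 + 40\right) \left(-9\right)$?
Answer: $- \frac{1388543255}{3856104742011990062} - \frac{i \sqrt{6}}{3856104742011990062} \approx -3.6009 \cdot 10^{-10} - 6.3522 \cdot 10^{-19} i$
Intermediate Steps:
$D = 297$ ($D = \left(-33\right) \left(-9\right) = 297$)
$a{\left(w \right)} = 2 i \sqrt{6}$ ($a{\left(w \right)} = \sqrt{-24} = 2 i \sqrt{6}$)
$f = -2777086510$ ($f = \left(43191 + 16003\right) \left(297 - 47212\right) = 59194 \left(-46915\right) = -2777086510$)
$x = -2777086510$
$\frac{1}{x + a{\left(R \right)}} = \frac{1}{-2777086510 + 2 i \sqrt{6}}$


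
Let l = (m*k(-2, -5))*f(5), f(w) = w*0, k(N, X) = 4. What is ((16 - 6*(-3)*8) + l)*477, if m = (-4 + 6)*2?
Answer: 76320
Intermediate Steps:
f(w) = 0
m = 4 (m = 2*2 = 4)
l = 0 (l = (4*4)*0 = 16*0 = 0)
((16 - 6*(-3)*8) + l)*477 = ((16 - 6*(-3)*8) + 0)*477 = ((16 + 18*8) + 0)*477 = ((16 + 144) + 0)*477 = (160 + 0)*477 = 160*477 = 76320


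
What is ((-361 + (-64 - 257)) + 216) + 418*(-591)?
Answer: -247504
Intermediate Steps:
((-361 + (-64 - 257)) + 216) + 418*(-591) = ((-361 - 321) + 216) - 247038 = (-682 + 216) - 247038 = -466 - 247038 = -247504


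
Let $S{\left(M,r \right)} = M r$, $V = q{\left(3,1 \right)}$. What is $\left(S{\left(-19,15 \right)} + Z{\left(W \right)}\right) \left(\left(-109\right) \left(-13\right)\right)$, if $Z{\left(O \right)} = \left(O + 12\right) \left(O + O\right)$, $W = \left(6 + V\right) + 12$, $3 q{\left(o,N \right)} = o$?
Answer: $1265381$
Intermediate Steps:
$q{\left(o,N \right)} = \frac{o}{3}$
$V = 1$ ($V = \frac{1}{3} \cdot 3 = 1$)
$W = 19$ ($W = \left(6 + 1\right) + 12 = 7 + 12 = 19$)
$Z{\left(O \right)} = 2 O \left(12 + O\right)$ ($Z{\left(O \right)} = \left(12 + O\right) 2 O = 2 O \left(12 + O\right)$)
$\left(S{\left(-19,15 \right)} + Z{\left(W \right)}\right) \left(\left(-109\right) \left(-13\right)\right) = \left(\left(-19\right) 15 + 2 \cdot 19 \left(12 + 19\right)\right) \left(\left(-109\right) \left(-13\right)\right) = \left(-285 + 2 \cdot 19 \cdot 31\right) 1417 = \left(-285 + 1178\right) 1417 = 893 \cdot 1417 = 1265381$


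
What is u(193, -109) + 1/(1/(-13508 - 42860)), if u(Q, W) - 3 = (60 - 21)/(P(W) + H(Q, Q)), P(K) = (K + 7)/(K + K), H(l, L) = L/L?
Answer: -9014149/160 ≈ -56338.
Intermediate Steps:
H(l, L) = 1
P(K) = (7 + K)/(2*K) (P(K) = (7 + K)/((2*K)) = (7 + K)*(1/(2*K)) = (7 + K)/(2*K))
u(Q, W) = 3 + 39/(1 + (7 + W)/(2*W)) (u(Q, W) = 3 + (60 - 21)/((7 + W)/(2*W) + 1) = 3 + 39/(1 + (7 + W)/(2*W)))
u(193, -109) + 1/(1/(-13508 - 42860)) = 3*(7 + 29*(-109))/(7 + 3*(-109)) + 1/(1/(-13508 - 42860)) = 3*(7 - 3161)/(7 - 327) + 1/(1/(-56368)) = 3*(-3154)/(-320) + 1/(-1/56368) = 3*(-1/320)*(-3154) - 56368 = 4731/160 - 56368 = -9014149/160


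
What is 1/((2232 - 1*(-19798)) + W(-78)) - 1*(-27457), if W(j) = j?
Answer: 602736065/21952 ≈ 27457.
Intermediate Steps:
1/((2232 - 1*(-19798)) + W(-78)) - 1*(-27457) = 1/((2232 - 1*(-19798)) - 78) - 1*(-27457) = 1/((2232 + 19798) - 78) + 27457 = 1/(22030 - 78) + 27457 = 1/21952 + 27457 = 602736065/21952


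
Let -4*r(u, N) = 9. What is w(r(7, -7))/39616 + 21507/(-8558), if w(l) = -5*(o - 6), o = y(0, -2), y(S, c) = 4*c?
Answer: -212855563/84758432 ≈ -2.5113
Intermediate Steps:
o = -8 (o = 4*(-2) = -8)
r(u, N) = -9/4 (r(u, N) = -¼*9 = -9/4)
w(l) = 70 (w(l) = -5*(-8 - 6) = -5*(-14) = 70)
w(r(7, -7))/39616 + 21507/(-8558) = 70/39616 + 21507/(-8558) = 70*(1/39616) + 21507*(-1/8558) = 35/19808 - 21507/8558 = -212855563/84758432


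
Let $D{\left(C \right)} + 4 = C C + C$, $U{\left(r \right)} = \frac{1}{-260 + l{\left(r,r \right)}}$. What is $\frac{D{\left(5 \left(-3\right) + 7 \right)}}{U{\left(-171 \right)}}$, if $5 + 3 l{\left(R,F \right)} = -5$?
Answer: $- \frac{41080}{3} \approx -13693.0$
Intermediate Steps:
$l{\left(R,F \right)} = - \frac{10}{3}$ ($l{\left(R,F \right)} = - \frac{5}{3} + \frac{1}{3} \left(-5\right) = - \frac{5}{3} - \frac{5}{3} = - \frac{10}{3}$)
$U{\left(r \right)} = - \frac{3}{790}$ ($U{\left(r \right)} = \frac{1}{-260 - \frac{10}{3}} = \frac{1}{- \frac{790}{3}} = - \frac{3}{790}$)
$D{\left(C \right)} = -4 + C + C^{2}$ ($D{\left(C \right)} = -4 + \left(C C + C\right) = -4 + \left(C^{2} + C\right) = -4 + \left(C + C^{2}\right) = -4 + C + C^{2}$)
$\frac{D{\left(5 \left(-3\right) + 7 \right)}}{U{\left(-171 \right)}} = \frac{-4 + \left(5 \left(-3\right) + 7\right) + \left(5 \left(-3\right) + 7\right)^{2}}{- \frac{3}{790}} = \left(-4 + \left(-15 + 7\right) + \left(-15 + 7\right)^{2}\right) \left(- \frac{790}{3}\right) = \left(-4 - 8 + \left(-8\right)^{2}\right) \left(- \frac{790}{3}\right) = \left(-4 - 8 + 64\right) \left(- \frac{790}{3}\right) = 52 \left(- \frac{790}{3}\right) = - \frac{41080}{3}$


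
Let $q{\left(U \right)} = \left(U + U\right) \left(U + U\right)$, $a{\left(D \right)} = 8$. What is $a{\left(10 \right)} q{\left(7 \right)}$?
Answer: $1568$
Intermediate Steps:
$q{\left(U \right)} = 4 U^{2}$ ($q{\left(U \right)} = 2 U 2 U = 4 U^{2}$)
$a{\left(10 \right)} q{\left(7 \right)} = 8 \cdot 4 \cdot 7^{2} = 8 \cdot 4 \cdot 49 = 8 \cdot 196 = 1568$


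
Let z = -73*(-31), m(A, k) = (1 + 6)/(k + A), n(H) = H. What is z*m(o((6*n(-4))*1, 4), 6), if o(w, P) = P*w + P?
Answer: -15841/86 ≈ -184.20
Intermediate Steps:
o(w, P) = P + P*w
m(A, k) = 7/(A + k)
z = 2263
z*m(o((6*n(-4))*1, 4), 6) = 2263*(7/(4*(1 + (6*(-4))*1) + 6)) = 2263*(7/(4*(1 - 24*1) + 6)) = 2263*(7/(4*(1 - 24) + 6)) = 2263*(7/(4*(-23) + 6)) = 2263*(7/(-92 + 6)) = 2263*(7/(-86)) = 2263*(7*(-1/86)) = 2263*(-7/86) = -15841/86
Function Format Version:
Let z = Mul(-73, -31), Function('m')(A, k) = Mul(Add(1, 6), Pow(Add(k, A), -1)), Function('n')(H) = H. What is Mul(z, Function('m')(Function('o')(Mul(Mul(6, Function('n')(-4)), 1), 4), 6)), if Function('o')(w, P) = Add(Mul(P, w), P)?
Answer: Rational(-15841, 86) ≈ -184.20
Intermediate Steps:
Function('o')(w, P) = Add(P, Mul(P, w))
Function('m')(A, k) = Mul(7, Pow(Add(A, k), -1))
z = 2263
Mul(z, Function('m')(Function('o')(Mul(Mul(6, Function('n')(-4)), 1), 4), 6)) = Mul(2263, Mul(7, Pow(Add(Mul(4, Add(1, Mul(Mul(6, -4), 1))), 6), -1))) = Mul(2263, Mul(7, Pow(Add(Mul(4, Add(1, Mul(-24, 1))), 6), -1))) = Mul(2263, Mul(7, Pow(Add(Mul(4, Add(1, -24)), 6), -1))) = Mul(2263, Mul(7, Pow(Add(Mul(4, -23), 6), -1))) = Mul(2263, Mul(7, Pow(Add(-92, 6), -1))) = Mul(2263, Mul(7, Pow(-86, -1))) = Mul(2263, Mul(7, Rational(-1, 86))) = Mul(2263, Rational(-7, 86)) = Rational(-15841, 86)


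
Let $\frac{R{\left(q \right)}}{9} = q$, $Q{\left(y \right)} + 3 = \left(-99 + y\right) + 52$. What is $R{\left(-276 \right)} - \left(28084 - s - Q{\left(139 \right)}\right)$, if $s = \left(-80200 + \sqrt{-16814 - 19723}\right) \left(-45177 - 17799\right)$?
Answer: $5050644721 - 62976 i \sqrt{36537} \approx 5.0506 \cdot 10^{9} - 1.2038 \cdot 10^{7} i$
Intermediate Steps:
$Q{\left(y \right)} = -50 + y$ ($Q{\left(y \right)} = -3 + \left(\left(-99 + y\right) + 52\right) = -3 + \left(-47 + y\right) = -50 + y$)
$R{\left(q \right)} = 9 q$
$s = 5050675200 - 62976 i \sqrt{36537}$ ($s = \left(-80200 + \sqrt{-36537}\right) \left(-62976\right) = \left(-80200 + i \sqrt{36537}\right) \left(-62976\right) = 5050675200 - 62976 i \sqrt{36537} \approx 5.0507 \cdot 10^{9} - 1.2038 \cdot 10^{7} i$)
$R{\left(-276 \right)} - \left(28084 - s - Q{\left(139 \right)}\right) = 9 \left(-276\right) + \left(\left(\left(-50 + 139\right) + \left(5050675200 - 62976 i \sqrt{36537}\right)\right) - 28084\right) = -2484 + \left(\left(89 + \left(5050675200 - 62976 i \sqrt{36537}\right)\right) - 28084\right) = -2484 + \left(\left(5050675289 - 62976 i \sqrt{36537}\right) - 28084\right) = -2484 + \left(5050647205 - 62976 i \sqrt{36537}\right) = 5050644721 - 62976 i \sqrt{36537}$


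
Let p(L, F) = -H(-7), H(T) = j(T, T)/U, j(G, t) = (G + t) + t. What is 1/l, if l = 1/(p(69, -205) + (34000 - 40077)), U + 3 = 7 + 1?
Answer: -30364/5 ≈ -6072.8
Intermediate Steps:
U = 5 (U = -3 + (7 + 1) = -3 + 8 = 5)
j(G, t) = G + 2*t
H(T) = 3*T/5 (H(T) = (T + 2*T)/5 = (3*T)*(1/5) = 3*T/5)
p(L, F) = 21/5 (p(L, F) = -3*(-7)/5 = -1*(-21/5) = 21/5)
l = -5/30364 (l = 1/(21/5 + (34000 - 40077)) = 1/(21/5 - 6077) = 1/(-30364/5) = -5/30364 ≈ -0.00016467)
1/l = 1/(-5/30364) = -30364/5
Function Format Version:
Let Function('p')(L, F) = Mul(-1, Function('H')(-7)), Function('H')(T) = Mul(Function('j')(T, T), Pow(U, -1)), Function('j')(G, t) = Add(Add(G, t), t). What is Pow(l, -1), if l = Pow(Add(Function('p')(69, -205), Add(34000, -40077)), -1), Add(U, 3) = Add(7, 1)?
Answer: Rational(-30364, 5) ≈ -6072.8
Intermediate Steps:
U = 5 (U = Add(-3, Add(7, 1)) = Add(-3, 8) = 5)
Function('j')(G, t) = Add(G, Mul(2, t))
Function('H')(T) = Mul(Rational(3, 5), T) (Function('H')(T) = Mul(Add(T, Mul(2, T)), Pow(5, -1)) = Mul(Mul(3, T), Rational(1, 5)) = Mul(Rational(3, 5), T))
Function('p')(L, F) = Rational(21, 5) (Function('p')(L, F) = Mul(-1, Mul(Rational(3, 5), -7)) = Mul(-1, Rational(-21, 5)) = Rational(21, 5))
l = Rational(-5, 30364) (l = Pow(Add(Rational(21, 5), Add(34000, -40077)), -1) = Pow(Add(Rational(21, 5), -6077), -1) = Pow(Rational(-30364, 5), -1) = Rational(-5, 30364) ≈ -0.00016467)
Pow(l, -1) = Pow(Rational(-5, 30364), -1) = Rational(-30364, 5)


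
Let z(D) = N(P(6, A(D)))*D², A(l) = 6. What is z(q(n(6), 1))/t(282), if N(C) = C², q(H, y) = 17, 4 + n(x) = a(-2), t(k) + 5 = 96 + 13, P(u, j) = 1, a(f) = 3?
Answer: 289/104 ≈ 2.7788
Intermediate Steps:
t(k) = 104 (t(k) = -5 + (96 + 13) = -5 + 109 = 104)
n(x) = -1 (n(x) = -4 + 3 = -1)
z(D) = D² (z(D) = 1²*D² = 1*D² = D²)
z(q(n(6), 1))/t(282) = 17²/104 = 289*(1/104) = 289/104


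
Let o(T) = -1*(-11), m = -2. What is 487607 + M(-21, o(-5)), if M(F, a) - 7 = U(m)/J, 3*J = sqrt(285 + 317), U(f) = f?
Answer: 487614 - 3*sqrt(602)/301 ≈ 4.8761e+5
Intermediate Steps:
o(T) = 11
J = sqrt(602)/3 (J = sqrt(285 + 317)/3 = sqrt(602)/3 ≈ 8.1786)
M(F, a) = 7 - 3*sqrt(602)/301 (M(F, a) = 7 - 2*3*sqrt(602)/602 = 7 - 3*sqrt(602)/301)
487607 + M(-21, o(-5)) = 487607 + (7 - 3*sqrt(602)/301) = 487614 - 3*sqrt(602)/301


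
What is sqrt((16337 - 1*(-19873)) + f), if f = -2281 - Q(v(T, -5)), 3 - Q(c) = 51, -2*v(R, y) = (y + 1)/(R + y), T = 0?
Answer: sqrt(33977) ≈ 184.33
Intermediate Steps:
v(R, y) = -(1 + y)/(2*(R + y)) (v(R, y) = -(y + 1)/(2*(R + y)) = -(1 + y)/(2*(R + y)))
Q(c) = -48 (Q(c) = 3 - 1*51 = 3 - 51 = -48)
f = -2233 (f = -2281 - 1*(-48) = -2281 + 48 = -2233)
sqrt((16337 - 1*(-19873)) + f) = sqrt((16337 - 1*(-19873)) - 2233) = sqrt((16337 + 19873) - 2233) = sqrt(36210 - 2233) = sqrt(33977)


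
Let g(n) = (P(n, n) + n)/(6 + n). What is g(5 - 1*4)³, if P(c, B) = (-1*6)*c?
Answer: -125/343 ≈ -0.36443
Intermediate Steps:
P(c, B) = -6*c
g(n) = -5*n/(6 + n) (g(n) = (-6*n + n)/(6 + n) = (-5*n)/(6 + n) = -5*n/(6 + n))
g(5 - 1*4)³ = (-5*(5 - 1*4)/(6 + (5 - 1*4)))³ = (-5*(5 - 4)/(6 + (5 - 4)))³ = (-5*1/(6 + 1))³ = (-5*1/7)³ = (-5*1*⅐)³ = (-5/7)³ = -125/343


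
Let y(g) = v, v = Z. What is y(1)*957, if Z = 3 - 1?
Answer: 1914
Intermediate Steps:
Z = 2
v = 2
y(g) = 2
y(1)*957 = 2*957 = 1914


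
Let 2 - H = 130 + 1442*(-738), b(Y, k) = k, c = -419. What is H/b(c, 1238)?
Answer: 532034/619 ≈ 859.51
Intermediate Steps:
H = 1064068 (H = 2 - (130 + 1442*(-738)) = 2 - (130 - 1064196) = 2 - 1*(-1064066) = 2 + 1064066 = 1064068)
H/b(c, 1238) = 1064068/1238 = 1064068*(1/1238) = 532034/619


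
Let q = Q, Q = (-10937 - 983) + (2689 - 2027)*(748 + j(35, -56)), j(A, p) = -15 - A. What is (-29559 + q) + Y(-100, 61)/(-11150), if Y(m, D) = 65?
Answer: 937931297/2230 ≈ 4.2060e+5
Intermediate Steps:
Q = 450156 (Q = (-10937 - 983) + (2689 - 2027)*(748 + (-15 - 1*35)) = -11920 + 662*(748 + (-15 - 35)) = -11920 + 662*(748 - 50) = -11920 + 662*698 = -11920 + 462076 = 450156)
q = 450156
(-29559 + q) + Y(-100, 61)/(-11150) = (-29559 + 450156) + 65/(-11150) = 420597 + 65*(-1/11150) = 420597 - 13/2230 = 937931297/2230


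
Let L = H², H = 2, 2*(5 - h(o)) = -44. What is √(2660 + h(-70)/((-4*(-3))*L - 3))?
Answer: √66515/5 ≈ 51.581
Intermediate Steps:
h(o) = 27 (h(o) = 5 - ½*(-44) = 5 + 22 = 27)
L = 4 (L = 2² = 4)
√(2660 + h(-70)/((-4*(-3))*L - 3)) = √(2660 + 27/(-4*(-3)*4 - 3)) = √(2660 + 27/(12*4 - 3)) = √(2660 + 27/(48 - 3)) = √(2660 + 27/45) = √(2660 + 27*(1/45)) = √(2660 + ⅗) = √(13303/5) = √66515/5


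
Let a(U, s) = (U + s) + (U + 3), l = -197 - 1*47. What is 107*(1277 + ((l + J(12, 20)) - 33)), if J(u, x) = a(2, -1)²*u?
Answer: 153224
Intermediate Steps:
l = -244 (l = -197 - 47 = -244)
a(U, s) = 3 + s + 2*U (a(U, s) = (U + s) + (3 + U) = 3 + s + 2*U)
J(u, x) = 36*u (J(u, x) = (3 - 1 + 2*2)²*u = (3 - 1 + 4)²*u = 6²*u = 36*u)
107*(1277 + ((l + J(12, 20)) - 33)) = 107*(1277 + ((-244 + 36*12) - 33)) = 107*(1277 + ((-244 + 432) - 33)) = 107*(1277 + (188 - 33)) = 107*(1277 + 155) = 107*1432 = 153224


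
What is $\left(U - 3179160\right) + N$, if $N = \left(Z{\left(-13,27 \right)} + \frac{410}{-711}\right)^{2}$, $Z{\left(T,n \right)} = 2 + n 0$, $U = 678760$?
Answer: $- \frac{1264003684256}{505521} \approx -2.5004 \cdot 10^{6}$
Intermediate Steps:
$Z{\left(T,n \right)} = 2$ ($Z{\left(T,n \right)} = 2 + 0 = 2$)
$N = \frac{1024144}{505521}$ ($N = \left(2 + \frac{410}{-711}\right)^{2} = \left(2 + 410 \left(- \frac{1}{711}\right)\right)^{2} = \left(2 - \frac{410}{711}\right)^{2} = \left(\frac{1012}{711}\right)^{2} = \frac{1024144}{505521} \approx 2.0259$)
$\left(U - 3179160\right) + N = \left(678760 - 3179160\right) + \frac{1024144}{505521} = -2500400 + \frac{1024144}{505521} = - \frac{1264003684256}{505521}$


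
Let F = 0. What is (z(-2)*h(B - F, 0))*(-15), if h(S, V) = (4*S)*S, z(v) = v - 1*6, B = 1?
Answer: 480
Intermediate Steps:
z(v) = -6 + v (z(v) = v - 6 = -6 + v)
h(S, V) = 4*S**2
(z(-2)*h(B - F, 0))*(-15) = ((-6 - 2)*(4*(1 - 1*0)**2))*(-15) = -32*(1 + 0)**2*(-15) = -32*1**2*(-15) = -32*(-15) = 480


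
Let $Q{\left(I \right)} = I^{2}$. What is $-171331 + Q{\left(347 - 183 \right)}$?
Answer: $-144435$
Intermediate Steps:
$-171331 + Q{\left(347 - 183 \right)} = -171331 + \left(347 - 183\right)^{2} = -171331 + 164^{2} = -171331 + 26896 = -144435$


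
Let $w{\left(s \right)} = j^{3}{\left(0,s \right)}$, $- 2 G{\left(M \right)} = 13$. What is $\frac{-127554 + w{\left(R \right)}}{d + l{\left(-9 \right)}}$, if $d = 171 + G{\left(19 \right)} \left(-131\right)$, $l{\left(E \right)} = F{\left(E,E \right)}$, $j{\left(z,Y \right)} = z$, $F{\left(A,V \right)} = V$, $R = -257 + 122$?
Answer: $- \frac{255108}{2027} \approx -125.85$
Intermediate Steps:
$R = -135$
$G{\left(M \right)} = - \frac{13}{2}$ ($G{\left(M \right)} = \left(- \frac{1}{2}\right) 13 = - \frac{13}{2}$)
$l{\left(E \right)} = E$
$d = \frac{2045}{2}$ ($d = 171 - - \frac{1703}{2} = 171 + \frac{1703}{2} = \frac{2045}{2} \approx 1022.5$)
$w{\left(s \right)} = 0$ ($w{\left(s \right)} = 0^{3} = 0$)
$\frac{-127554 + w{\left(R \right)}}{d + l{\left(-9 \right)}} = \frac{-127554 + 0}{\frac{2045}{2} - 9} = - \frac{127554}{\frac{2027}{2}} = \left(-127554\right) \frac{2}{2027} = - \frac{255108}{2027}$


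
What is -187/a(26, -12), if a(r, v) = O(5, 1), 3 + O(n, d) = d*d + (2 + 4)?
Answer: -187/4 ≈ -46.750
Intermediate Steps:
O(n, d) = 3 + d**2 (O(n, d) = -3 + (d*d + (2 + 4)) = -3 + (d**2 + 6) = -3 + (6 + d**2) = 3 + d**2)
a(r, v) = 4 (a(r, v) = 3 + 1**2 = 3 + 1 = 4)
-187/a(26, -12) = -187/4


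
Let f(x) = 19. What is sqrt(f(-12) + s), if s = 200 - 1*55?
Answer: 2*sqrt(41) ≈ 12.806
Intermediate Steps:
s = 145 (s = 200 - 55 = 145)
sqrt(f(-12) + s) = sqrt(19 + 145) = sqrt(164) = 2*sqrt(41)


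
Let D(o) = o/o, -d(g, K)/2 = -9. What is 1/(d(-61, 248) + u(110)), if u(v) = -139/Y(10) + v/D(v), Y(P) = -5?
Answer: 5/779 ≈ 0.0064185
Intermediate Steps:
d(g, K) = 18 (d(g, K) = -2*(-9) = 18)
D(o) = 1
u(v) = 139/5 + v (u(v) = -139/(-5) + v/1 = -139*(-⅕) + v*1 = 139/5 + v)
1/(d(-61, 248) + u(110)) = 1/(18 + (139/5 + 110)) = 1/(18 + 689/5) = 1/(779/5) = 5/779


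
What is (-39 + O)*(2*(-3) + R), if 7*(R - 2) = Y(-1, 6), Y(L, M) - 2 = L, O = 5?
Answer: 918/7 ≈ 131.14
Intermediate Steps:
Y(L, M) = 2 + L
R = 15/7 (R = 2 + (2 - 1)/7 = 2 + (⅐)*1 = 2 + ⅐ = 15/7 ≈ 2.1429)
(-39 + O)*(2*(-3) + R) = (-39 + 5)*(2*(-3) + 15/7) = -34*(-6 + 15/7) = -34*(-27/7) = 918/7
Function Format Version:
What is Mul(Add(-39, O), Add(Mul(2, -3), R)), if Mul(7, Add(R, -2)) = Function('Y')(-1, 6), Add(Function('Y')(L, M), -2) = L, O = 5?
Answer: Rational(918, 7) ≈ 131.14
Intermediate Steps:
Function('Y')(L, M) = Add(2, L)
R = Rational(15, 7) (R = Add(2, Mul(Rational(1, 7), Add(2, -1))) = Add(2, Mul(Rational(1, 7), 1)) = Add(2, Rational(1, 7)) = Rational(15, 7) ≈ 2.1429)
Mul(Add(-39, O), Add(Mul(2, -3), R)) = Mul(Add(-39, 5), Add(Mul(2, -3), Rational(15, 7))) = Mul(-34, Add(-6, Rational(15, 7))) = Mul(-34, Rational(-27, 7)) = Rational(918, 7)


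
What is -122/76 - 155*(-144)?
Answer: 848099/38 ≈ 22318.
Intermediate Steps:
-122/76 - 155*(-144) = -122*1/76 + 22320 = -61/38 + 22320 = 848099/38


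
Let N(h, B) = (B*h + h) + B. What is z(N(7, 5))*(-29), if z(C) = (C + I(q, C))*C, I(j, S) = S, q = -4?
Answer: -128122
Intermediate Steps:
N(h, B) = B + h + B*h (N(h, B) = (h + B*h) + B = B + h + B*h)
z(C) = 2*C² (z(C) = (C + C)*C = (2*C)*C = 2*C²)
z(N(7, 5))*(-29) = (2*(5 + 7 + 5*7)²)*(-29) = (2*(5 + 7 + 35)²)*(-29) = (2*47²)*(-29) = (2*2209)*(-29) = 4418*(-29) = -128122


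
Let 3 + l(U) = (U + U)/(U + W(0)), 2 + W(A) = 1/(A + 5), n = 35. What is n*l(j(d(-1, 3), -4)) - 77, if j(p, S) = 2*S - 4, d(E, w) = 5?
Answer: -2786/23 ≈ -121.13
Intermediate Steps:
j(p, S) = -4 + 2*S
W(A) = -2 + 1/(5 + A) (W(A) = -2 + 1/(A + 5) = -2 + 1/(5 + A))
l(U) = -3 + 2*U/(-9/5 + U) (l(U) = -3 + (U + U)/(U + (-9 - 2*0)/(5 + 0)) = -3 + (2*U)/(U + (-9 + 0)/5) = -3 + (2*U)/(U + (⅕)*(-9)) = -3 + (2*U)/(U - 9/5) = -3 + (2*U)/(-9/5 + U) = -3 + 2*U/(-9/5 + U))
n*l(j(d(-1, 3), -4)) - 77 = 35*((27 - 5*(-4 + 2*(-4)))/(-9 + 5*(-4 + 2*(-4)))) - 77 = 35*((27 - 5*(-4 - 8))/(-9 + 5*(-4 - 8))) - 77 = 35*((27 - 5*(-12))/(-9 + 5*(-12))) - 77 = 35*((27 + 60)/(-9 - 60)) - 77 = 35*(87/(-69)) - 77 = 35*(-1/69*87) - 77 = 35*(-29/23) - 77 = -1015/23 - 77 = -2786/23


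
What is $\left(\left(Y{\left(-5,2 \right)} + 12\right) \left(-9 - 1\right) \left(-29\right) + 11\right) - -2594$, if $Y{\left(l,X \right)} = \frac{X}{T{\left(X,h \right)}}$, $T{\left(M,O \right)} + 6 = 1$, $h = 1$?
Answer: $5969$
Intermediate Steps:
$T{\left(M,O \right)} = -5$ ($T{\left(M,O \right)} = -6 + 1 = -5$)
$Y{\left(l,X \right)} = - \frac{X}{5}$ ($Y{\left(l,X \right)} = \frac{X}{-5} = X \left(- \frac{1}{5}\right) = - \frac{X}{5}$)
$\left(\left(Y{\left(-5,2 \right)} + 12\right) \left(-9 - 1\right) \left(-29\right) + 11\right) - -2594 = \left(\left(\left(- \frac{1}{5}\right) 2 + 12\right) \left(-9 - 1\right) \left(-29\right) + 11\right) - -2594 = \left(\left(- \frac{2}{5} + 12\right) \left(-10\right) \left(-29\right) + 11\right) + 2594 = \left(\frac{58}{5} \left(-10\right) \left(-29\right) + 11\right) + 2594 = \left(\left(-116\right) \left(-29\right) + 11\right) + 2594 = \left(3364 + 11\right) + 2594 = 3375 + 2594 = 5969$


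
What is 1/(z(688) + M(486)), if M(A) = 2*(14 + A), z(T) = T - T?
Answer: 1/1000 ≈ 0.0010000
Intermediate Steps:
z(T) = 0
M(A) = 28 + 2*A
1/(z(688) + M(486)) = 1/(0 + (28 + 2*486)) = 1/(0 + (28 + 972)) = 1/(0 + 1000) = 1/1000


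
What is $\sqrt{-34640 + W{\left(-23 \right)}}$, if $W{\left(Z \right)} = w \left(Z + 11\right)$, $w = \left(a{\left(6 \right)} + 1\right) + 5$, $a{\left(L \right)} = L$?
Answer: $4 i \sqrt{2174} \approx 186.5 i$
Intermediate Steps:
$w = 12$ ($w = \left(6 + 1\right) + 5 = 7 + 5 = 12$)
$W{\left(Z \right)} = 132 + 12 Z$ ($W{\left(Z \right)} = 12 \left(Z + 11\right) = 12 \left(11 + Z\right) = 132 + 12 Z$)
$\sqrt{-34640 + W{\left(-23 \right)}} = \sqrt{-34640 + \left(132 + 12 \left(-23\right)\right)} = \sqrt{-34640 + \left(132 - 276\right)} = \sqrt{-34640 - 144} = \sqrt{-34784} = 4 i \sqrt{2174}$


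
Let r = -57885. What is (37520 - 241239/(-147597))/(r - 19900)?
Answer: -1846026893/3826944215 ≈ -0.48238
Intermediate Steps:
(37520 - 241239/(-147597))/(r - 19900) = (37520 - 241239/(-147597))/(-57885 - 19900) = (37520 - 241239*(-1/147597))/(-77785) = (37520 + 80413/49199)*(-1/77785) = (1846026893/49199)*(-1/77785) = -1846026893/3826944215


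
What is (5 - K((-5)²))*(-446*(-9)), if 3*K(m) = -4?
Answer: 25422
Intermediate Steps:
K(m) = -4/3 (K(m) = (⅓)*(-4) = -4/3)
(5 - K((-5)²))*(-446*(-9)) = (5 - 1*(-4/3))*(-446*(-9)) = (5 + 4/3)*4014 = (19/3)*4014 = 25422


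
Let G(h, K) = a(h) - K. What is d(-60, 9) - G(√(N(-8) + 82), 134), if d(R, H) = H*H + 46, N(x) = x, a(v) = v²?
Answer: 187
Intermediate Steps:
d(R, H) = 46 + H² (d(R, H) = H² + 46 = 46 + H²)
G(h, K) = h² - K
d(-60, 9) - G(√(N(-8) + 82), 134) = (46 + 9²) - ((√(-8 + 82))² - 1*134) = (46 + 81) - ((√74)² - 134) = 127 - (74 - 134) = 127 - 1*(-60) = 127 + 60 = 187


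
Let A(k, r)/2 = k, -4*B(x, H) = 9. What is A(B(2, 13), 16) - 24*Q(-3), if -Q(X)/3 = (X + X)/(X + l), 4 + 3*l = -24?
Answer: 2259/74 ≈ 30.527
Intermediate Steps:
l = -28/3 (l = -4/3 + (⅓)*(-24) = -4/3 - 8 = -28/3 ≈ -9.3333)
Q(X) = -6*X/(-28/3 + X) (Q(X) = -3*(X + X)/(X - 28/3) = -3*2*X/(-28/3 + X) = -6*X/(-28/3 + X))
B(x, H) = -9/4 (B(x, H) = -¼*9 = -9/4)
A(k, r) = 2*k
A(B(2, 13), 16) - 24*Q(-3) = 2*(-9/4) - (-432)*(-3)/(-28 + 3*(-3)) = -9/2 - (-432)*(-3)/(-28 - 9) = -9/2 - (-432)*(-3)/(-37) = -9/2 - (-432)*(-3)*(-1)/37 = -9/2 - 24*(-54/37) = -9/2 + 1296/37 = 2259/74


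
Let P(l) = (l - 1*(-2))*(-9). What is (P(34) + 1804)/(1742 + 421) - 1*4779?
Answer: -10335497/2163 ≈ -4778.3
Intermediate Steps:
P(l) = -18 - 9*l (P(l) = (l + 2)*(-9) = (2 + l)*(-9) = -18 - 9*l)
(P(34) + 1804)/(1742 + 421) - 1*4779 = ((-18 - 9*34) + 1804)/(1742 + 421) - 1*4779 = ((-18 - 306) + 1804)/2163 - 4779 = (-324 + 1804)*(1/2163) - 4779 = 1480*(1/2163) - 4779 = 1480/2163 - 4779 = -10335497/2163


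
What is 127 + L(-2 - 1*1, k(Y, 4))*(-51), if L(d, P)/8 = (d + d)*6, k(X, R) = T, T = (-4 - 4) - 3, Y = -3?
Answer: 14815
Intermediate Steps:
T = -11 (T = -8 - 3 = -11)
k(X, R) = -11
L(d, P) = 96*d (L(d, P) = 8*((d + d)*6) = 8*((2*d)*6) = 8*(12*d) = 96*d)
127 + L(-2 - 1*1, k(Y, 4))*(-51) = 127 + (96*(-2 - 1*1))*(-51) = 127 + (96*(-2 - 1))*(-51) = 127 + (96*(-3))*(-51) = 127 - 288*(-51) = 127 + 14688 = 14815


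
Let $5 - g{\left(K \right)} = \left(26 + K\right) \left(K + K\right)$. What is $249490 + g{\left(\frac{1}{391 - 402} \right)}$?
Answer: $\frac{30189465}{121} \approx 2.495 \cdot 10^{5}$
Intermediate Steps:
$g{\left(K \right)} = 5 - 2 K \left(26 + K\right)$ ($g{\left(K \right)} = 5 - \left(26 + K\right) \left(K + K\right) = 5 - \left(26 + K\right) 2 K = 5 - 2 K \left(26 + K\right)$)
$249490 + g{\left(\frac{1}{391 - 402} \right)} = 249490 - \left(-5 + \frac{2}{\left(391 - 402\right)^{2}} + \frac{52}{391 - 402}\right) = 249490 - \left(-5 - \frac{52}{11} + \frac{2}{121}\right) = 249490 - \left(- \frac{107}{11} + \frac{2}{121}\right) = 249490 + \left(5 + \frac{52}{11} - \frac{2}{121}\right) = 249490 + \frac{1175}{121} = \frac{30189465}{121}$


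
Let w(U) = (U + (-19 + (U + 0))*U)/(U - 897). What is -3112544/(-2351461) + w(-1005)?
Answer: -803884089109/1490826274 ≈ -539.22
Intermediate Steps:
w(U) = (U + U*(-19 + U))/(-897 + U) (w(U) = (U + (-19 + U)*U)/(-897 + U) = (U + U*(-19 + U))/(-897 + U))
-3112544/(-2351461) + w(-1005) = -3112544/(-2351461) - 1005*(-18 - 1005)/(-897 - 1005) = -3112544*(-1/2351461) - 1005*(-1023)/(-1902) = 3112544/2351461 - 1005*(-1/1902)*(-1023) = 3112544/2351461 - 342705/634 = -803884089109/1490826274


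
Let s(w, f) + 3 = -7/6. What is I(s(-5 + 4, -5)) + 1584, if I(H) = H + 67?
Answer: 9881/6 ≈ 1646.8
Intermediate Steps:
s(w, f) = -25/6 (s(w, f) = -3 - 7/6 = -25/6)
I(H) = 67 + H
I(s(-5 + 4, -5)) + 1584 = (67 - 25/6) + 1584 = 377/6 + 1584 = 9881/6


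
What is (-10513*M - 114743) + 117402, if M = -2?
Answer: 23685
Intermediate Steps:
(-10513*M - 114743) + 117402 = (-10513*(-2) - 114743) + 117402 = (21026 - 114743) + 117402 = -93717 + 117402 = 23685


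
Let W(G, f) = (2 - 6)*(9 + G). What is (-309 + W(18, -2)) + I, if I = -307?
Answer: -724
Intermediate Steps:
W(G, f) = -36 - 4*G (W(G, f) = -4*(9 + G) = -36 - 4*G)
(-309 + W(18, -2)) + I = (-309 + (-36 - 4*18)) - 307 = (-309 + (-36 - 72)) - 307 = (-309 - 108) - 307 = -417 - 307 = -724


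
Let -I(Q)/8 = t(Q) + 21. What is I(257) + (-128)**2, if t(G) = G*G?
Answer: -512176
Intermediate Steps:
t(G) = G**2
I(Q) = -168 - 8*Q**2 (I(Q) = -8*(Q**2 + 21) = -8*(21 + Q**2) = -168 - 8*Q**2)
I(257) + (-128)**2 = (-168 - 8*257**2) + (-128)**2 = (-168 - 8*66049) + 16384 = (-168 - 528392) + 16384 = -528560 + 16384 = -512176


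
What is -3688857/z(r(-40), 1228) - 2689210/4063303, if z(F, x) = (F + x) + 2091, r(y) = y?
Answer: -4999253878087/4441190179 ≈ -1125.7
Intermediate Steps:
z(F, x) = 2091 + F + x
-3688857/z(r(-40), 1228) - 2689210/4063303 = -3688857/(2091 - 40 + 1228) - 2689210/4063303 = -3688857/3279 - 2689210*1/4063303 = -3688857*1/3279 - 2689210/4063303 = -1229619/1093 - 2689210/4063303 = -4999253878087/4441190179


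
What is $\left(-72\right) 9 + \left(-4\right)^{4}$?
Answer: $-392$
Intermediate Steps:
$\left(-72\right) 9 + \left(-4\right)^{4} = -648 + 256 = -392$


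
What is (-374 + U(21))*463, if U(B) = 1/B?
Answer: -3635939/21 ≈ -1.7314e+5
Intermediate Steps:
(-374 + U(21))*463 = (-374 + 1/21)*463 = -7853/21*463 = -3635939/21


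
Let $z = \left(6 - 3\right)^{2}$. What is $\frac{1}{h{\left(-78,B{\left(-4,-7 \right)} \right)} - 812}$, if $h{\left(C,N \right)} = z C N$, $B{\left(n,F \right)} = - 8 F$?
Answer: $- \frac{1}{40124} \approx -2.4923 \cdot 10^{-5}$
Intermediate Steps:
$z = 9$ ($z = 3^{2} = 9$)
$h{\left(C,N \right)} = 9 C N$
$\frac{1}{h{\left(-78,B{\left(-4,-7 \right)} \right)} - 812} = \frac{1}{9 \left(-78\right) \left(\left(-8\right) \left(-7\right)\right) - 812} = \frac{1}{9 \left(-78\right) 56 - 812} = \frac{1}{-39312 - 812} = \frac{1}{-40124} = - \frac{1}{40124}$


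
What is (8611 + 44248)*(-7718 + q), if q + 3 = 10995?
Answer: 173060366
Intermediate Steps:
q = 10992 (q = -3 + 10995 = 10992)
(8611 + 44248)*(-7718 + q) = (8611 + 44248)*(-7718 + 10992) = 52859*3274 = 173060366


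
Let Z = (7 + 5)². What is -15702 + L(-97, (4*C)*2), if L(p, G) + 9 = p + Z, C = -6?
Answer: -15664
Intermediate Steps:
Z = 144 (Z = 12² = 144)
L(p, G) = 135 + p (L(p, G) = -9 + (p + 144) = -9 + (144 + p) = 135 + p)
-15702 + L(-97, (4*C)*2) = -15702 + (135 - 97) = -15702 + 38 = -15664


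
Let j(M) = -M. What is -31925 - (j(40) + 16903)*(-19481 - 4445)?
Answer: 403432213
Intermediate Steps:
-31925 - (j(40) + 16903)*(-19481 - 4445) = -31925 - (-1*40 + 16903)*(-19481 - 4445) = -31925 - (-40 + 16903)*(-23926) = -31925 - 16863*(-23926) = -31925 - 1*(-403464138) = -31925 + 403464138 = 403432213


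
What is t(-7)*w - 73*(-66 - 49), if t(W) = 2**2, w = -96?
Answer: 8011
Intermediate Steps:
t(W) = 4
t(-7)*w - 73*(-66 - 49) = 4*(-96) - 73*(-66 - 49) = -384 - 73*(-115) = -384 + 8395 = 8011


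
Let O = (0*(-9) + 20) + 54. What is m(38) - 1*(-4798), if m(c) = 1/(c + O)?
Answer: 537377/112 ≈ 4798.0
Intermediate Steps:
O = 74 (O = (0 + 20) + 54 = 20 + 54 = 74)
m(c) = 1/(74 + c) (m(c) = 1/(c + 74) = 1/(74 + c))
m(38) - 1*(-4798) = 1/(74 + 38) - 1*(-4798) = 1/112 + 4798 = 537377/112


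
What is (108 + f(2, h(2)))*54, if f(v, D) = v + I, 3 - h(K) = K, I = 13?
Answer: 6642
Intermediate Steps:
h(K) = 3 - K
f(v, D) = 13 + v (f(v, D) = v + 13 = 13 + v)
(108 + f(2, h(2)))*54 = (108 + (13 + 2))*54 = (108 + 15)*54 = 123*54 = 6642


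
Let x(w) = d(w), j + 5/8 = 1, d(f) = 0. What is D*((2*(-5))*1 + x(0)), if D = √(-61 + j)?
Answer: -5*I*√970/2 ≈ -77.862*I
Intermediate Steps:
j = 3/8 (j = -5/8 + 1 = 3/8 ≈ 0.37500)
x(w) = 0
D = I*√970/4 (D = √(-61 + 3/8) = √(-485/8) = I*√970/4 ≈ 7.7862*I)
D*((2*(-5))*1 + x(0)) = (I*√970/4)*((2*(-5))*1 + 0) = (I*√970/4)*(-10*1 + 0) = (I*√970/4)*(-10 + 0) = (I*√970/4)*(-10) = -5*I*√970/2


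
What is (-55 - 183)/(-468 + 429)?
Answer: 238/39 ≈ 6.1026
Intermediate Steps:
(-55 - 183)/(-468 + 429) = -238/(-39) = -238*(-1/39) = 238/39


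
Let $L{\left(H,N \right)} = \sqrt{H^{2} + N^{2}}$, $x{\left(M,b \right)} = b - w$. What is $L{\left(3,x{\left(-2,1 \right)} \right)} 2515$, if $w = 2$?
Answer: $2515 \sqrt{10} \approx 7953.1$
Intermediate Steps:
$x{\left(M,b \right)} = -2 + b$ ($x{\left(M,b \right)} = b - 2 = -2 + b$)
$L{\left(3,x{\left(-2,1 \right)} \right)} 2515 = \sqrt{3^{2} + \left(-2 + 1\right)^{2}} \cdot 2515 = \sqrt{9 + \left(-1\right)^{2}} \cdot 2515 = \sqrt{9 + 1} \cdot 2515 = \sqrt{10} \cdot 2515 = 2515 \sqrt{10}$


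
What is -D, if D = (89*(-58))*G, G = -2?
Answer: -10324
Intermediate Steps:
D = 10324 (D = (89*(-58))*(-2) = -5162*(-2) = 10324)
-D = -1*10324 = -10324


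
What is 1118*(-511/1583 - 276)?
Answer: -489034442/1583 ≈ -3.0893e+5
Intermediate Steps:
1118*(-511/1583 - 276) = 1118*(-437419/1583) = -489034442/1583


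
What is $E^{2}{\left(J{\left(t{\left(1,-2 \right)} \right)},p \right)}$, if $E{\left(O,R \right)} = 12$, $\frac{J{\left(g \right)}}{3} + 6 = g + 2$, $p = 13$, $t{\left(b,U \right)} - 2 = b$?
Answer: $144$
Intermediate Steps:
$t{\left(b,U \right)} = 2 + b$
$J{\left(g \right)} = -12 + 3 g$ ($J{\left(g \right)} = -18 + 3 \left(g + 2\right) = -18 + 3 \left(2 + g\right) = -18 + \left(6 + 3 g\right) = -12 + 3 g$)
$E^{2}{\left(J{\left(t{\left(1,-2 \right)} \right)},p \right)} = 12^{2} = 144$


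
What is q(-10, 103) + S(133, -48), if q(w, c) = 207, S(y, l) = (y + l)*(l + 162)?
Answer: 9897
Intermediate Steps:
S(y, l) = (162 + l)*(l + y) (S(y, l) = (l + y)*(162 + l) = (162 + l)*(l + y))
q(-10, 103) + S(133, -48) = 207 + ((-48)² + 162*(-48) + 162*133 - 48*133) = 207 + (2304 - 7776 + 21546 - 6384) = 207 + 9690 = 9897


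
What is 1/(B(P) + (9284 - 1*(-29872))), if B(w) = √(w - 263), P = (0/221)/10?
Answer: 39156/1533192599 - I*√263/1533192599 ≈ 2.5539e-5 - 1.0577e-8*I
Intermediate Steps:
P = 0 (P = (0*(1/221))*(⅒) = 0*(⅒) = 0)
B(w) = √(-263 + w)
1/(B(P) + (9284 - 1*(-29872))) = 1/(√(-263 + 0) + (9284 - 1*(-29872))) = 1/(√(-263) + (9284 + 29872)) = 1/(I*√263 + 39156) = 1/(39156 + I*√263)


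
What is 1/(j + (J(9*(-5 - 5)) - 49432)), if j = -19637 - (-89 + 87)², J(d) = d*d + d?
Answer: -1/61063 ≈ -1.6377e-5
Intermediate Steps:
J(d) = d + d² (J(d) = d² + d = d + d²)
j = -19641 (j = -19637 - 1*(-2)² = -19637 - 1*4 = -19637 - 4 = -19641)
1/(j + (J(9*(-5 - 5)) - 49432)) = 1/(-19641 + ((9*(-5 - 5))*(1 + 9*(-5 - 5)) - 49432)) = 1/(-19641 + ((9*(-10))*(1 + 9*(-10)) - 49432)) = 1/(-19641 + (-90*(1 - 90) - 49432)) = 1/(-19641 + (-90*(-89) - 49432)) = 1/(-19641 + (8010 - 49432)) = 1/(-19641 - 41422) = 1/(-61063) = -1/61063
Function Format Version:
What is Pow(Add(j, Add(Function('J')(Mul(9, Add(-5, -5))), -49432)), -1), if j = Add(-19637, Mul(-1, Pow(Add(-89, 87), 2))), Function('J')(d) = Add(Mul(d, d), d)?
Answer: Rational(-1, 61063) ≈ -1.6377e-5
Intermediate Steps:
Function('J')(d) = Add(d, Pow(d, 2)) (Function('J')(d) = Add(Pow(d, 2), d) = Add(d, Pow(d, 2)))
j = -19641 (j = Add(-19637, Mul(-1, Pow(-2, 2))) = Add(-19637, Mul(-1, 4)) = Add(-19637, -4) = -19641)
Pow(Add(j, Add(Function('J')(Mul(9, Add(-5, -5))), -49432)), -1) = Pow(Add(-19641, Add(Mul(Mul(9, Add(-5, -5)), Add(1, Mul(9, Add(-5, -5)))), -49432)), -1) = Pow(Add(-19641, Add(Mul(Mul(9, -10), Add(1, Mul(9, -10))), -49432)), -1) = Pow(Add(-19641, Add(Mul(-90, Add(1, -90)), -49432)), -1) = Pow(Add(-19641, Add(Mul(-90, -89), -49432)), -1) = Pow(Add(-19641, Add(8010, -49432)), -1) = Pow(Add(-19641, -41422), -1) = Pow(-61063, -1) = Rational(-1, 61063)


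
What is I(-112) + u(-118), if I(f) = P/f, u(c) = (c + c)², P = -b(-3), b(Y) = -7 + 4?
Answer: 6237949/112 ≈ 55696.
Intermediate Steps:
b(Y) = -3
P = 3 (P = -1*(-3) = 3)
u(c) = 4*c² (u(c) = (2*c)² = 4*c²)
I(f) = 3/f
I(-112) + u(-118) = 3/(-112) + 4*(-118)² = 3*(-1/112) + 4*13924 = -3/112 + 55696 = 6237949/112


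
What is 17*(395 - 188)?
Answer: 3519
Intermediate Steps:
17*(395 - 188) = 17*207 = 3519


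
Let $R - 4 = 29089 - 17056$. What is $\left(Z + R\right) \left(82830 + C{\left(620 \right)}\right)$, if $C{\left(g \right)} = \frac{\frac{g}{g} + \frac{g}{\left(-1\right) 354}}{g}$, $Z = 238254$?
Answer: $\frac{2275086138093497}{109740} \approx 2.0732 \cdot 10^{10}$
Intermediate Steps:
$C{\left(g \right)} = \frac{1 - \frac{g}{354}}{g}$ ($C{\left(g \right)} = \frac{1 + \frac{g}{-354}}{g} = \frac{1 + g \left(- \frac{1}{354}\right)}{g} = \frac{1 - \frac{g}{354}}{g}$)
$R = 12037$ ($R = 4 + \left(29089 - 17056\right) = 4 + 12033 = 12037$)
$\left(Z + R\right) \left(82830 + C{\left(620 \right)}\right) = \left(238254 + 12037\right) \left(82830 + \frac{354 - 620}{354 \cdot 620}\right) = 250291 \left(82830 + \frac{1}{354} \cdot \frac{1}{620} \left(354 - 620\right)\right) = 250291 \left(82830 + \frac{1}{354} \cdot \frac{1}{620} \left(-266\right)\right) = 250291 \left(82830 - \frac{133}{109740}\right) = 250291 \cdot \frac{9089764067}{109740} = \frac{2275086138093497}{109740}$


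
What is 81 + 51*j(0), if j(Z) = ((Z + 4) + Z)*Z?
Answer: 81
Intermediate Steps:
j(Z) = Z*(4 + 2*Z) (j(Z) = ((4 + Z) + Z)*Z = (4 + 2*Z)*Z = Z*(4 + 2*Z))
81 + 51*j(0) = 81 + 51*(2*0*(2 + 0)) = 81 + 51*(2*0*2) = 81 + 51*0 = 81 + 0 = 81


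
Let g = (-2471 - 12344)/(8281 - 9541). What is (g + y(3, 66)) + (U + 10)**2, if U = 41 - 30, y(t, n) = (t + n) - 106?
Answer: 104771/252 ≈ 415.76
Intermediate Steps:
y(t, n) = -106 + n + t (y(t, n) = (n + t) - 106 = -106 + n + t)
U = 11
g = 2963/252 (g = -14815/(-1260) = -14815*(-1/1260) = 2963/252 ≈ 11.758)
(g + y(3, 66)) + (U + 10)**2 = (2963/252 + (-106 + 66 + 3)) + (11 + 10)**2 = (2963/252 - 37) + 21**2 = -6361/252 + 441 = 104771/252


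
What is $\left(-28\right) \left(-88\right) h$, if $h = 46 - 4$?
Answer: $103488$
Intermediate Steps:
$h = 42$
$\left(-28\right) \left(-88\right) h = \left(-28\right) \left(-88\right) 42 = 2464 \cdot 42 = 103488$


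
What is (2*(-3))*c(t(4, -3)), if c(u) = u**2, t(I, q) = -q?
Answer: -54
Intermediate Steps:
(2*(-3))*c(t(4, -3)) = (2*(-3))*(-1*(-3))**2 = -6*3**2 = -6*9 = -54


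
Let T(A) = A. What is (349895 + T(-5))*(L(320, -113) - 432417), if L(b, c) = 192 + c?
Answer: -151270742820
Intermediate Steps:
(349895 + T(-5))*(L(320, -113) - 432417) = (349895 - 5)*((192 - 113) - 432417) = 349890*(79 - 432417) = 349890*(-432338) = -151270742820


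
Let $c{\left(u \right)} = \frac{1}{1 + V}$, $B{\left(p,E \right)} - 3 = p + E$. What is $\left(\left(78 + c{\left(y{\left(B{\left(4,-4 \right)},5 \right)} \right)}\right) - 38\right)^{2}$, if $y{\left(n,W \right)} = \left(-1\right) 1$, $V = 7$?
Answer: $\frac{103041}{64} \approx 1610.0$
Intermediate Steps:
$B{\left(p,E \right)} = 3 + E + p$ ($B{\left(p,E \right)} = 3 + \left(p + E\right) = 3 + \left(E + p\right) = 3 + E + p$)
$y{\left(n,W \right)} = -1$
$c{\left(u \right)} = \frac{1}{8}$ ($c{\left(u \right)} = \frac{1}{1 + 7} = \frac{1}{8}$)
$\left(\left(78 + c{\left(y{\left(B{\left(4,-4 \right)},5 \right)} \right)}\right) - 38\right)^{2} = \left(\left(78 + \frac{1}{8}\right) - 38\right)^{2} = \left(\frac{625}{8} - 38\right)^{2} = \left(\frac{321}{8}\right)^{2} = \frac{103041}{64}$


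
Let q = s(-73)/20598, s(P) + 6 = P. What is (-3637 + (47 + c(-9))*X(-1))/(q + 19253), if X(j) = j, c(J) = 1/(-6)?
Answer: -75879599/396573215 ≈ -0.19134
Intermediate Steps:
s(P) = -6 + P
c(J) = -1/6
q = -79/20598 (q = (-6 - 73)/20598 = -79*1/20598 = -79/20598 ≈ -0.0038353)
(-3637 + (47 + c(-9))*X(-1))/(q + 19253) = (-3637 + (47 - 1/6)*(-1))/(-79/20598 + 19253) = (-3637 + (281/6)*(-1))/(396573215/20598) = (-3637 - 281/6)*(20598/396573215) = -22103/6*20598/396573215 = -75879599/396573215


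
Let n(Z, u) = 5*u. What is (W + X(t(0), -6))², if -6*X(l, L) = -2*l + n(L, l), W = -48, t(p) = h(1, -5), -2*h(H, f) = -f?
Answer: 34969/16 ≈ 2185.6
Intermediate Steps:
h(H, f) = f/2 (h(H, f) = -(-1)*f/2 = f/2)
t(p) = -5/2 (t(p) = (½)*(-5) = -5/2)
X(l, L) = -l/2 (X(l, L) = -(-2*l + 5*l)/6 = -l/2)
(W + X(t(0), -6))² = (-48 - ½*(-5/2))² = (-48 + 5/4)² = (-187/4)² = 34969/16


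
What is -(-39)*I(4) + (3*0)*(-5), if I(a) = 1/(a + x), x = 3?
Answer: 39/7 ≈ 5.5714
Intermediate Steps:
I(a) = 1/(3 + a) (I(a) = 1/(a + 3) = 1/(3 + a))
-(-39)*I(4) + (3*0)*(-5) = -(-39)/(3 + 4) + (3*0)*(-5) = -(-39)/7 + 0*(-5) = -(-39)/7 + 0 = -13*(-3/7) + 0 = 39/7 + 0 = 39/7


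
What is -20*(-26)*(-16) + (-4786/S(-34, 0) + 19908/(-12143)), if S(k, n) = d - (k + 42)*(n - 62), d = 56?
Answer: -27918766567/3351468 ≈ -8330.3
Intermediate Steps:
S(k, n) = 56 - (-62 + n)*(42 + k) (S(k, n) = 56 - (k + 42)*(n - 62) = 56 - (42 + k)*(-62 + n) = 56 - (-62 + n)*(42 + k))
-20*(-26)*(-16) + (-4786/S(-34, 0) + 19908/(-12143)) = -20*(-26)*(-16) + (-4786/(2660 - 42*0 + 62*(-34) - 1*(-34)*0) + 19908/(-12143)) = 520*(-16) + (-4786/(2660 + 0 - 2108 + 0) + 19908*(-1/12143)) = -8320 + (-4786/552 - 19908/12143) = -8320 + (-4786*1/552 - 19908/12143) = -8320 + (-2393/276 - 19908/12143) = -8320 - 34552807/3351468 = -27918766567/3351468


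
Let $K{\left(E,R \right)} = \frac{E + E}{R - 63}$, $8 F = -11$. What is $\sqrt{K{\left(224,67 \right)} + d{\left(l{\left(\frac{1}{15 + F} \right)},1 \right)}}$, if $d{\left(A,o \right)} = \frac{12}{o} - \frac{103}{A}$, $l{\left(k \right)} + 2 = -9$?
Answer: $\frac{3 \sqrt{1793}}{11} \approx 11.548$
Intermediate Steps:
$F = - \frac{11}{8}$ ($F = \frac{1}{8} \left(-11\right) = - \frac{11}{8} \approx -1.375$)
$l{\left(k \right)} = -11$ ($l{\left(k \right)} = -2 - 9 = -11$)
$d{\left(A,o \right)} = - \frac{103}{A} + \frac{12}{o}$
$K{\left(E,R \right)} = \frac{2 E}{-63 + R}$
$\sqrt{K{\left(224,67 \right)} + d{\left(l{\left(\frac{1}{15 + F} \right)},1 \right)}} = \sqrt{2 \cdot 224 \frac{1}{-63 + 67} + \left(- \frac{103}{-11} + \frac{12}{1}\right)} = \sqrt{2 \cdot 224 \cdot \frac{1}{4} + \left(\left(-103\right) \left(- \frac{1}{11}\right) + 12 \cdot 1\right)} = \sqrt{2 \cdot 224 \cdot \frac{1}{4} + \left(\frac{103}{11} + 12\right)} = \sqrt{112 + \frac{235}{11}} = \sqrt{\frac{1467}{11}} = \frac{3 \sqrt{1793}}{11}$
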